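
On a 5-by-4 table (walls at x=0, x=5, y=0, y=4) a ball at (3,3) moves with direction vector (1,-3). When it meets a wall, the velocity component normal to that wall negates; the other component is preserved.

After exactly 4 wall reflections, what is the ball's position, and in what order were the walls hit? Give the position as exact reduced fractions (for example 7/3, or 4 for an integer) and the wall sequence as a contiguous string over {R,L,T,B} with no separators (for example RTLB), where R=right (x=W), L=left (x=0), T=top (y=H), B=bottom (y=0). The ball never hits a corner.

Final position: (10/3,0)
Wall sequence: BRTB

1. t=1 → B at (4,0); v=(1,3)
2. t=1 → R at (5,3); v=(-1,3)
3. t=1/3 → T at (14/3,4); v=(-1,-3)
4. t=4/3 → B at (10/3,0); v=(-1,3)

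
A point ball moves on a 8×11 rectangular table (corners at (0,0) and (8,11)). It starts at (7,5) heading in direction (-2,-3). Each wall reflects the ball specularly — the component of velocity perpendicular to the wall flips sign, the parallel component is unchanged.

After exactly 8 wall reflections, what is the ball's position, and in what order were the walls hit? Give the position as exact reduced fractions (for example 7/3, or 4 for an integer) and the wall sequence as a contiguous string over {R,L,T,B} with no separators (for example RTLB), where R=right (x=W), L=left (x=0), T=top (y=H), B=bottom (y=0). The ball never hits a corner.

1. t=5/3 → B at (11/3,0); v=(-2,3)
2. t=11/6 → L at (0,11/2); v=(2,3)
3. t=11/6 → T at (11/3,11); v=(2,-3)
4. t=13/6 → R at (8,9/2); v=(-2,-3)
5. t=3/2 → B at (5,0); v=(-2,3)
6. t=5/2 → L at (0,15/2); v=(2,3)
7. t=7/6 → T at (7/3,11); v=(2,-3)
8. t=17/6 → R at (8,5/2); v=(-2,-3)

Final position: (8,5/2)
Wall sequence: BLTRBLTR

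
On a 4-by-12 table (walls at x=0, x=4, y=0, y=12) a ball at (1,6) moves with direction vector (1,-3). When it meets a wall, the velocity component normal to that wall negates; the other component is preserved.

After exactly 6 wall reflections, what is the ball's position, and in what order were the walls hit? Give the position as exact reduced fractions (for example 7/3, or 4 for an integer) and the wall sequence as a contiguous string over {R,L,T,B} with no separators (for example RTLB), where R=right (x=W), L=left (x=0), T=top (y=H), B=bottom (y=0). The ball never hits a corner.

Final position: (4,3)
Wall sequence: BRTLBR

1. t=2 → B at (3,0); v=(1,3)
2. t=1 → R at (4,3); v=(-1,3)
3. t=3 → T at (1,12); v=(-1,-3)
4. t=1 → L at (0,9); v=(1,-3)
5. t=3 → B at (3,0); v=(1,3)
6. t=1 → R at (4,3); v=(-1,3)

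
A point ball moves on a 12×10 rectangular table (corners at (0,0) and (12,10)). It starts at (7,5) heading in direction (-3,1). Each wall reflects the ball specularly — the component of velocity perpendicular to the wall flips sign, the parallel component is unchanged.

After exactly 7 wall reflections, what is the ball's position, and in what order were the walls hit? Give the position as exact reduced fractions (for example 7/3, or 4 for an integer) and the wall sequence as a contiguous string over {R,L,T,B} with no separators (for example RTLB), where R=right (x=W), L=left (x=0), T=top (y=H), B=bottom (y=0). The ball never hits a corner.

Final position: (0,10/3)
Wall sequence: LTRLRBL

1. t=7/3 → L at (0,22/3); v=(3,1)
2. t=8/3 → T at (8,10); v=(3,-1)
3. t=4/3 → R at (12,26/3); v=(-3,-1)
4. t=4 → L at (0,14/3); v=(3,-1)
5. t=4 → R at (12,2/3); v=(-3,-1)
6. t=2/3 → B at (10,0); v=(-3,1)
7. t=10/3 → L at (0,10/3); v=(3,1)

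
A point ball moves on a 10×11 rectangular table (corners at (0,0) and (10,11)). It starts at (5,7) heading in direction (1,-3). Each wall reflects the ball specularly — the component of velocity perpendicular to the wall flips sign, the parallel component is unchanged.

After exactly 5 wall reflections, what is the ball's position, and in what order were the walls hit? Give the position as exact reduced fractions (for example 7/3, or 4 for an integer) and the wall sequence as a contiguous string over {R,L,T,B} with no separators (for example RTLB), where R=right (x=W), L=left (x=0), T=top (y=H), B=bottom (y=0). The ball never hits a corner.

Final position: (5/3,11)
Wall sequence: BRTBT

1. t=7/3 → B at (22/3,0); v=(1,3)
2. t=8/3 → R at (10,8); v=(-1,3)
3. t=1 → T at (9,11); v=(-1,-3)
4. t=11/3 → B at (16/3,0); v=(-1,3)
5. t=11/3 → T at (5/3,11); v=(-1,-3)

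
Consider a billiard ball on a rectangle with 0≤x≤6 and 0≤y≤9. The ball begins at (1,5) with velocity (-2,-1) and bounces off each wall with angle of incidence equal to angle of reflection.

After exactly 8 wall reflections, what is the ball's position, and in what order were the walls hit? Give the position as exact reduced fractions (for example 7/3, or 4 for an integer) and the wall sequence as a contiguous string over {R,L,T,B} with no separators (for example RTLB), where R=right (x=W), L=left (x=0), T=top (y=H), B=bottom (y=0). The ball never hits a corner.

Final position: (6,15/2)
Wall sequence: LRBLRLTR

1. t=1/2 → L at (0,9/2); v=(2,-1)
2. t=3 → R at (6,3/2); v=(-2,-1)
3. t=3/2 → B at (3,0); v=(-2,1)
4. t=3/2 → L at (0,3/2); v=(2,1)
5. t=3 → R at (6,9/2); v=(-2,1)
6. t=3 → L at (0,15/2); v=(2,1)
7. t=3/2 → T at (3,9); v=(2,-1)
8. t=3/2 → R at (6,15/2); v=(-2,-1)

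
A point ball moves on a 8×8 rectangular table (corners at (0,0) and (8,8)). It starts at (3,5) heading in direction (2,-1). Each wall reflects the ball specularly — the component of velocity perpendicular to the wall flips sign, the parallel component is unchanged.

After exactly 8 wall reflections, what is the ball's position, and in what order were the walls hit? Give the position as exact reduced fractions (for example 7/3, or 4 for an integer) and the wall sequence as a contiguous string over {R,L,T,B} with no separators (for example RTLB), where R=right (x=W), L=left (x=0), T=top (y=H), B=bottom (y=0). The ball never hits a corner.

1. t=5/2 → R at (8,5/2); v=(-2,-1)
2. t=5/2 → B at (3,0); v=(-2,1)
3. t=3/2 → L at (0,3/2); v=(2,1)
4. t=4 → R at (8,11/2); v=(-2,1)
5. t=5/2 → T at (3,8); v=(-2,-1)
6. t=3/2 → L at (0,13/2); v=(2,-1)
7. t=4 → R at (8,5/2); v=(-2,-1)
8. t=5/2 → B at (3,0); v=(-2,1)

Final position: (3,0)
Wall sequence: RBLRTLRB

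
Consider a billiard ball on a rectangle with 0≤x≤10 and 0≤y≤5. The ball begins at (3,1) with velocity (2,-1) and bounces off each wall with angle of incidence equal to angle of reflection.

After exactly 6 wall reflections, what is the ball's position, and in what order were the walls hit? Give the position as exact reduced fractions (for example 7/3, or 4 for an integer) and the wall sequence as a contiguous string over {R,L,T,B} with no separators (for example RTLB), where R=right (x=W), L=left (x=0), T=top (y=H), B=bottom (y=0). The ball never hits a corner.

Final position: (10,5/2)
Wall sequence: BRTLBR

1. t=1 → B at (5,0); v=(2,1)
2. t=5/2 → R at (10,5/2); v=(-2,1)
3. t=5/2 → T at (5,5); v=(-2,-1)
4. t=5/2 → L at (0,5/2); v=(2,-1)
5. t=5/2 → B at (5,0); v=(2,1)
6. t=5/2 → R at (10,5/2); v=(-2,1)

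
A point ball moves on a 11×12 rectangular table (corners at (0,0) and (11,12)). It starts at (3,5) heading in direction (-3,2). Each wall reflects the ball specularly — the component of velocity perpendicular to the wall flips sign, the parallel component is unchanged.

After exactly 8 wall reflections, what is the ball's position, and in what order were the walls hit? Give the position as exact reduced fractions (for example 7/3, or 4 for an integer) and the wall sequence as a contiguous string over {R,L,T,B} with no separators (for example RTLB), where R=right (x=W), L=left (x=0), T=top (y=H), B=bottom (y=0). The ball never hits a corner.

Final position: (0,35/3)
Wall sequence: LTRLBRTL

1. t=1 → L at (0,7); v=(3,2)
2. t=5/2 → T at (15/2,12); v=(3,-2)
3. t=7/6 → R at (11,29/3); v=(-3,-2)
4. t=11/3 → L at (0,7/3); v=(3,-2)
5. t=7/6 → B at (7/2,0); v=(3,2)
6. t=5/2 → R at (11,5); v=(-3,2)
7. t=7/2 → T at (1/2,12); v=(-3,-2)
8. t=1/6 → L at (0,35/3); v=(3,-2)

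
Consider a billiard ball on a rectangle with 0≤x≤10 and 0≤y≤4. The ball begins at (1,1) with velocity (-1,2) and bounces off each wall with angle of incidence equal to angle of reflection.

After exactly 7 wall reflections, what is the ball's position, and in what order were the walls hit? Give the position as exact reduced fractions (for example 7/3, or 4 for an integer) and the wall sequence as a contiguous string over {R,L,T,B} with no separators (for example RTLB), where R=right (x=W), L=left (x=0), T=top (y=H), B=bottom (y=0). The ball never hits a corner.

1. t=1 → L at (0,3); v=(1,2)
2. t=1/2 → T at (1/2,4); v=(1,-2)
3. t=2 → B at (5/2,0); v=(1,2)
4. t=2 → T at (9/2,4); v=(1,-2)
5. t=2 → B at (13/2,0); v=(1,2)
6. t=2 → T at (17/2,4); v=(1,-2)
7. t=3/2 → R at (10,1); v=(-1,-2)

Final position: (10,1)
Wall sequence: LTBTBTR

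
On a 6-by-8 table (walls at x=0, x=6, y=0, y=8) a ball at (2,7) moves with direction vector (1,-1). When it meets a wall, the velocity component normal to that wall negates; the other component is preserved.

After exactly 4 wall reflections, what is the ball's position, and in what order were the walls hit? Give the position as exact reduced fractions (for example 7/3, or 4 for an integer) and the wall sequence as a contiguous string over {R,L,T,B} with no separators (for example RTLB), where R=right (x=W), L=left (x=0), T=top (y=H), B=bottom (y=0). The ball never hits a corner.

Final position: (5,8)
Wall sequence: RBLT

1. t=4 → R at (6,3); v=(-1,-1)
2. t=3 → B at (3,0); v=(-1,1)
3. t=3 → L at (0,3); v=(1,1)
4. t=5 → T at (5,8); v=(1,-1)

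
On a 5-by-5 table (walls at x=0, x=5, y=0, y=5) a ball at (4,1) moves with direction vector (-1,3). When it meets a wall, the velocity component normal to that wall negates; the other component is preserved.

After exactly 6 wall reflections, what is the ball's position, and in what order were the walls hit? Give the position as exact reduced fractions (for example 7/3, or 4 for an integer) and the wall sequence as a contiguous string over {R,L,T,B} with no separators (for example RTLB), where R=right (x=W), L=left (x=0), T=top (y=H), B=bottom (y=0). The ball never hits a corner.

Final position: (4,5)
Wall sequence: TBLTBT

1. t=4/3 → T at (8/3,5); v=(-1,-3)
2. t=5/3 → B at (1,0); v=(-1,3)
3. t=1 → L at (0,3); v=(1,3)
4. t=2/3 → T at (2/3,5); v=(1,-3)
5. t=5/3 → B at (7/3,0); v=(1,3)
6. t=5/3 → T at (4,5); v=(1,-3)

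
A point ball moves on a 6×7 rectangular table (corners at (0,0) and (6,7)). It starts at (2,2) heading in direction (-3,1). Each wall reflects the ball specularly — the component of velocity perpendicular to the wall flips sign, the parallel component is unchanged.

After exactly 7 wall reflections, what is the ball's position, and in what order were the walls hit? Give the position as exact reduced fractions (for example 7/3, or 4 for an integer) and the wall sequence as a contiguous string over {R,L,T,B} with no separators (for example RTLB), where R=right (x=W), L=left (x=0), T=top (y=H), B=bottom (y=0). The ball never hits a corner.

Final position: (6,4/3)
Wall sequence: LRLTRLR

1. t=2/3 → L at (0,8/3); v=(3,1)
2. t=2 → R at (6,14/3); v=(-3,1)
3. t=2 → L at (0,20/3); v=(3,1)
4. t=1/3 → T at (1,7); v=(3,-1)
5. t=5/3 → R at (6,16/3); v=(-3,-1)
6. t=2 → L at (0,10/3); v=(3,-1)
7. t=2 → R at (6,4/3); v=(-3,-1)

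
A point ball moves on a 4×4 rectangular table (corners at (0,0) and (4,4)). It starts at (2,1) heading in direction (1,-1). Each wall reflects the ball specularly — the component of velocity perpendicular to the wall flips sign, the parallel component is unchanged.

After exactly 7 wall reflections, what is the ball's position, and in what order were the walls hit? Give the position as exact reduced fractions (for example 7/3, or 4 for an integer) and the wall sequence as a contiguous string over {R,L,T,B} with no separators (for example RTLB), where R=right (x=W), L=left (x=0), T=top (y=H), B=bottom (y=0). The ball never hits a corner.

Final position: (1,4)
Wall sequence: BRTLBRT

1. t=1 → B at (3,0); v=(1,1)
2. t=1 → R at (4,1); v=(-1,1)
3. t=3 → T at (1,4); v=(-1,-1)
4. t=1 → L at (0,3); v=(1,-1)
5. t=3 → B at (3,0); v=(1,1)
6. t=1 → R at (4,1); v=(-1,1)
7. t=3 → T at (1,4); v=(-1,-1)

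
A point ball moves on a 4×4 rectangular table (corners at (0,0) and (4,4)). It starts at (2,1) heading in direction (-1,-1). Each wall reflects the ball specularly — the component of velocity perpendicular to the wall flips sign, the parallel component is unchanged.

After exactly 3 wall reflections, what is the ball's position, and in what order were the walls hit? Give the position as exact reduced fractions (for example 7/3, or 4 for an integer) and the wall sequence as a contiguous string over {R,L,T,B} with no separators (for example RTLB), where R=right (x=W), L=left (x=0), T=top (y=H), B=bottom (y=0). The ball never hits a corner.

Final position: (3,4)
Wall sequence: BLT

1. t=1 → B at (1,0); v=(-1,1)
2. t=1 → L at (0,1); v=(1,1)
3. t=3 → T at (3,4); v=(1,-1)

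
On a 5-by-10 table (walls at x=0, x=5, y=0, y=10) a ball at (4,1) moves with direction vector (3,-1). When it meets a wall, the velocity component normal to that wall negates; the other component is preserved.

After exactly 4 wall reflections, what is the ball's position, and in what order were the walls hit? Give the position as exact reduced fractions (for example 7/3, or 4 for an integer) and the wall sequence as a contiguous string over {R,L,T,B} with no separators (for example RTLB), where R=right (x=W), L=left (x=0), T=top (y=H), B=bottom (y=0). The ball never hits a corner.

Final position: (5,8/3)
Wall sequence: RBLR

1. t=1/3 → R at (5,2/3); v=(-3,-1)
2. t=2/3 → B at (3,0); v=(-3,1)
3. t=1 → L at (0,1); v=(3,1)
4. t=5/3 → R at (5,8/3); v=(-3,1)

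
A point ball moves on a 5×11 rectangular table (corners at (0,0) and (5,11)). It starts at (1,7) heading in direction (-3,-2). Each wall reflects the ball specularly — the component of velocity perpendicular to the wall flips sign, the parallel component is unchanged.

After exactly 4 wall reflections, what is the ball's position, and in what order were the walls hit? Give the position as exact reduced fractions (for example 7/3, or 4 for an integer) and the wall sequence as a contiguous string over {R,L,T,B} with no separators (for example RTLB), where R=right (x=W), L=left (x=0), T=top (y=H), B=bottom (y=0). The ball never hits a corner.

1. t=1/3 → L at (0,19/3); v=(3,-2)
2. t=5/3 → R at (5,3); v=(-3,-2)
3. t=3/2 → B at (1/2,0); v=(-3,2)
4. t=1/6 → L at (0,1/3); v=(3,2)

Final position: (0,1/3)
Wall sequence: LRBL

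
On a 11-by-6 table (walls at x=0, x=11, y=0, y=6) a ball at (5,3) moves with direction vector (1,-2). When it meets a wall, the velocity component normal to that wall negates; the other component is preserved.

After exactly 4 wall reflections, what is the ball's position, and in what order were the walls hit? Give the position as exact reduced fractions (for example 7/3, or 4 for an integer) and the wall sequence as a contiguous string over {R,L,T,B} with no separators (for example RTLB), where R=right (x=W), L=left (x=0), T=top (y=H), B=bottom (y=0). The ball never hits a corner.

1. t=3/2 → B at (13/2,0); v=(1,2)
2. t=3 → T at (19/2,6); v=(1,-2)
3. t=3/2 → R at (11,3); v=(-1,-2)
4. t=3/2 → B at (19/2,0); v=(-1,2)

Final position: (19/2,0)
Wall sequence: BTRB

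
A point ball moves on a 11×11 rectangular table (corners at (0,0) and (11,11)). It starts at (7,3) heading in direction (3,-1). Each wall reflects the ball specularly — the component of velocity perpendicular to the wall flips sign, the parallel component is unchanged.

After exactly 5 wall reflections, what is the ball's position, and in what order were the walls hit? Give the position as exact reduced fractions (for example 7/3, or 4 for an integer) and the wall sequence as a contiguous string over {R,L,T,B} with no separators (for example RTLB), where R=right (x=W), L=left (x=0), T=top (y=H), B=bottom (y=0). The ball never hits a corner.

1. t=4/3 → R at (11,5/3); v=(-3,-1)
2. t=5/3 → B at (6,0); v=(-3,1)
3. t=2 → L at (0,2); v=(3,1)
4. t=11/3 → R at (11,17/3); v=(-3,1)
5. t=11/3 → L at (0,28/3); v=(3,1)

Final position: (0,28/3)
Wall sequence: RBLRL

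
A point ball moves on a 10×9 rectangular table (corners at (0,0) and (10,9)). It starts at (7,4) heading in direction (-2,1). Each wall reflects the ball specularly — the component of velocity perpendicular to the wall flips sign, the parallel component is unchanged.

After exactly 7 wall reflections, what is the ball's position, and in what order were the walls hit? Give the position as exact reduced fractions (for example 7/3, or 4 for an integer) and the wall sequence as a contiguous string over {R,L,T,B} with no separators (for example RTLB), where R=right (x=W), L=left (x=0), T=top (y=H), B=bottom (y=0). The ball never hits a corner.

1. t=7/2 → L at (0,15/2); v=(2,1)
2. t=3/2 → T at (3,9); v=(2,-1)
3. t=7/2 → R at (10,11/2); v=(-2,-1)
4. t=5 → L at (0,1/2); v=(2,-1)
5. t=1/2 → B at (1,0); v=(2,1)
6. t=9/2 → R at (10,9/2); v=(-2,1)
7. t=9/2 → T at (1,9); v=(-2,-1)

Final position: (1,9)
Wall sequence: LTRLBRT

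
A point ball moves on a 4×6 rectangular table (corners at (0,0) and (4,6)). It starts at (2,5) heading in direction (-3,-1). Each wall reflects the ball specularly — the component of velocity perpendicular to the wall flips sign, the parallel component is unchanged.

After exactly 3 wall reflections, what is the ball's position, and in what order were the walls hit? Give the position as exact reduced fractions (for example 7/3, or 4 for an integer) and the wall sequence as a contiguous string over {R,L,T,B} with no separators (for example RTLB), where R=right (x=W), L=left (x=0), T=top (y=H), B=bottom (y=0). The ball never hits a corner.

1. t=2/3 → L at (0,13/3); v=(3,-1)
2. t=4/3 → R at (4,3); v=(-3,-1)
3. t=4/3 → L at (0,5/3); v=(3,-1)

Final position: (0,5/3)
Wall sequence: LRL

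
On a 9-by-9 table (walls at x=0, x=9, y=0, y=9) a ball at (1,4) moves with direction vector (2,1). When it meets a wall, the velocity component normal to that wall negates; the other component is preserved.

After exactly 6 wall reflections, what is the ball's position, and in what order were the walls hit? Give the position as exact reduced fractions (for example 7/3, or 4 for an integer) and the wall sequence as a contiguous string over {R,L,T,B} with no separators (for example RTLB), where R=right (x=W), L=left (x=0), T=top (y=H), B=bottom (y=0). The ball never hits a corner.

1. t=4 → R at (9,8); v=(-2,1)
2. t=1 → T at (7,9); v=(-2,-1)
3. t=7/2 → L at (0,11/2); v=(2,-1)
4. t=9/2 → R at (9,1); v=(-2,-1)
5. t=1 → B at (7,0); v=(-2,1)
6. t=7/2 → L at (0,7/2); v=(2,1)

Final position: (0,7/2)
Wall sequence: RTLRBL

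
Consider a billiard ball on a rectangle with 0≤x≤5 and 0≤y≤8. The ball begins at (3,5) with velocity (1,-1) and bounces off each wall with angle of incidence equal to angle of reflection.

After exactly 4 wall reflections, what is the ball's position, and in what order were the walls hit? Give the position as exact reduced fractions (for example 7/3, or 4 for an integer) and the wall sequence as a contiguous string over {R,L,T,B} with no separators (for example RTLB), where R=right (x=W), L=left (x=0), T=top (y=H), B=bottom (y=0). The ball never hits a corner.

Final position: (5,7)
Wall sequence: RBLR

1. t=2 → R at (5,3); v=(-1,-1)
2. t=3 → B at (2,0); v=(-1,1)
3. t=2 → L at (0,2); v=(1,1)
4. t=5 → R at (5,7); v=(-1,1)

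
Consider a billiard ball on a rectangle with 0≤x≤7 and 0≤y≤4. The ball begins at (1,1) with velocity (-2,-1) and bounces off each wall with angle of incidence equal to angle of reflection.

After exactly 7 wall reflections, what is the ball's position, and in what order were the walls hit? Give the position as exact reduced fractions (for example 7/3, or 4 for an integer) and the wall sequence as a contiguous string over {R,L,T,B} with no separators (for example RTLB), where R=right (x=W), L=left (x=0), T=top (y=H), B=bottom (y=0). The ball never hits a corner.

Final position: (7,2)
Wall sequence: LBRTLBR

1. t=1/2 → L at (0,1/2); v=(2,-1)
2. t=1/2 → B at (1,0); v=(2,1)
3. t=3 → R at (7,3); v=(-2,1)
4. t=1 → T at (5,4); v=(-2,-1)
5. t=5/2 → L at (0,3/2); v=(2,-1)
6. t=3/2 → B at (3,0); v=(2,1)
7. t=2 → R at (7,2); v=(-2,1)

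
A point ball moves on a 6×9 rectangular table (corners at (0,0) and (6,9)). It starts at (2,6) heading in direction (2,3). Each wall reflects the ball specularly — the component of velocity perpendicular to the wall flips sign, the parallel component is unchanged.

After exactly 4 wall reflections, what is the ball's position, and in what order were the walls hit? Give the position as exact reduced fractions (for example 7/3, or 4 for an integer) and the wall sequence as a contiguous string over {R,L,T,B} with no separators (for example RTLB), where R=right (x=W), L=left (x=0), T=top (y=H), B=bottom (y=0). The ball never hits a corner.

Final position: (0,3)
Wall sequence: TRBL

1. t=1 → T at (4,9); v=(2,-3)
2. t=1 → R at (6,6); v=(-2,-3)
3. t=2 → B at (2,0); v=(-2,3)
4. t=1 → L at (0,3); v=(2,3)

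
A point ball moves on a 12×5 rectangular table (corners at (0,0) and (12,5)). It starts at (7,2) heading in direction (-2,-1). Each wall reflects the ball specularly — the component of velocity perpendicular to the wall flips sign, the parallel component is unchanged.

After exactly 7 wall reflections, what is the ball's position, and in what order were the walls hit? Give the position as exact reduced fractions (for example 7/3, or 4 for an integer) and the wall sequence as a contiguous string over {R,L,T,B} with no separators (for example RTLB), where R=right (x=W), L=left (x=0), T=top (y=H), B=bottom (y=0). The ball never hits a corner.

1. t=2 → B at (3,0); v=(-2,1)
2. t=3/2 → L at (0,3/2); v=(2,1)
3. t=7/2 → T at (7,5); v=(2,-1)
4. t=5/2 → R at (12,5/2); v=(-2,-1)
5. t=5/2 → B at (7,0); v=(-2,1)
6. t=7/2 → L at (0,7/2); v=(2,1)
7. t=3/2 → T at (3,5); v=(2,-1)

Final position: (3,5)
Wall sequence: BLTRBLT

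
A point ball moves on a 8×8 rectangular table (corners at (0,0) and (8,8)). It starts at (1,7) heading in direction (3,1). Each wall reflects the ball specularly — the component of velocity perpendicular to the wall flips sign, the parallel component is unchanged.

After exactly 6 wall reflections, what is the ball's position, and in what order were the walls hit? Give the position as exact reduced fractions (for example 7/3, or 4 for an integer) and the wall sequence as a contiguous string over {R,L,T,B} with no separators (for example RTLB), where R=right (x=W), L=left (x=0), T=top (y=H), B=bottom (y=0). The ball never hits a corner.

1. t=1 → T at (4,8); v=(3,-1)
2. t=4/3 → R at (8,20/3); v=(-3,-1)
3. t=8/3 → L at (0,4); v=(3,-1)
4. t=8/3 → R at (8,4/3); v=(-3,-1)
5. t=4/3 → B at (4,0); v=(-3,1)
6. t=4/3 → L at (0,4/3); v=(3,1)

Final position: (0,4/3)
Wall sequence: TRLRBL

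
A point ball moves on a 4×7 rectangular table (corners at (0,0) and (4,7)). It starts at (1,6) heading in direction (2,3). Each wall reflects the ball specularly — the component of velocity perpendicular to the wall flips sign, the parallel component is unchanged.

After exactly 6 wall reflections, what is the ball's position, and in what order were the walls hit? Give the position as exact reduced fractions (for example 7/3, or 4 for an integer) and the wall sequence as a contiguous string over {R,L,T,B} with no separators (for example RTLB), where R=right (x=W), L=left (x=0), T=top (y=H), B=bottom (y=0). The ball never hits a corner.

1. t=1/3 → T at (5/3,7); v=(2,-3)
2. t=7/6 → R at (4,7/2); v=(-2,-3)
3. t=7/6 → B at (5/3,0); v=(-2,3)
4. t=5/6 → L at (0,5/2); v=(2,3)
5. t=3/2 → T at (3,7); v=(2,-3)
6. t=1/2 → R at (4,11/2); v=(-2,-3)

Final position: (4,11/2)
Wall sequence: TRBLTR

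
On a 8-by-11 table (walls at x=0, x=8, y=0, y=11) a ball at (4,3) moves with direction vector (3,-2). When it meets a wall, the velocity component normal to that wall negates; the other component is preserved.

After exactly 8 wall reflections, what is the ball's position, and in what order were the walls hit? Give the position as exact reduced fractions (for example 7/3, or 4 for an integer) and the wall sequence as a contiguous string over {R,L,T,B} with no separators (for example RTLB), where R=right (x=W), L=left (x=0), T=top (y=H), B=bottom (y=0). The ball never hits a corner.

Final position: (13/2,0)
Wall sequence: RBLRTLRB

1. t=4/3 → R at (8,1/3); v=(-3,-2)
2. t=1/6 → B at (15/2,0); v=(-3,2)
3. t=5/2 → L at (0,5); v=(3,2)
4. t=8/3 → R at (8,31/3); v=(-3,2)
5. t=1/3 → T at (7,11); v=(-3,-2)
6. t=7/3 → L at (0,19/3); v=(3,-2)
7. t=8/3 → R at (8,1); v=(-3,-2)
8. t=1/2 → B at (13/2,0); v=(-3,2)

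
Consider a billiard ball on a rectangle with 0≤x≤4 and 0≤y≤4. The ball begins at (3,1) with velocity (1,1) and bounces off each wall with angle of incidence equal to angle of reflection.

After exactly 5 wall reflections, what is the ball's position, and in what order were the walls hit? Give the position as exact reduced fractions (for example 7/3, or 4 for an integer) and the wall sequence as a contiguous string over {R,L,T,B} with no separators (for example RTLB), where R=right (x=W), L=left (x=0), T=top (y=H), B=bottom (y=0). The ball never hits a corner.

1. t=1 → R at (4,2); v=(-1,1)
2. t=2 → T at (2,4); v=(-1,-1)
3. t=2 → L at (0,2); v=(1,-1)
4. t=2 → B at (2,0); v=(1,1)
5. t=2 → R at (4,2); v=(-1,1)

Final position: (4,2)
Wall sequence: RTLBR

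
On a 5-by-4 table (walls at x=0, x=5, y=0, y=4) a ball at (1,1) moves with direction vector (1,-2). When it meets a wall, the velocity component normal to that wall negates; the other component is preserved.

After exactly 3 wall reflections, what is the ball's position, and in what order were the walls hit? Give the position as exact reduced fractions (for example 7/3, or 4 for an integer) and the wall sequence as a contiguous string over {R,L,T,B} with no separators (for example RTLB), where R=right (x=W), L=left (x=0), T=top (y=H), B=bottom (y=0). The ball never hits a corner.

Final position: (5,1)
Wall sequence: BTR

1. t=1/2 → B at (3/2,0); v=(1,2)
2. t=2 → T at (7/2,4); v=(1,-2)
3. t=3/2 → R at (5,1); v=(-1,-2)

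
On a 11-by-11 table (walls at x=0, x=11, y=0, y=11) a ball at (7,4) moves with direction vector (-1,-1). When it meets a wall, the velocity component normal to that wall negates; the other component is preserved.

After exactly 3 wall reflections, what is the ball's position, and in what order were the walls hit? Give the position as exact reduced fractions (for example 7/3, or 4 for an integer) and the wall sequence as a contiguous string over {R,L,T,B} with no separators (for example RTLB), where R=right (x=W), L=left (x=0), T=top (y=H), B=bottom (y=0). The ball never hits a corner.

Final position: (8,11)
Wall sequence: BLT

1. t=4 → B at (3,0); v=(-1,1)
2. t=3 → L at (0,3); v=(1,1)
3. t=8 → T at (8,11); v=(1,-1)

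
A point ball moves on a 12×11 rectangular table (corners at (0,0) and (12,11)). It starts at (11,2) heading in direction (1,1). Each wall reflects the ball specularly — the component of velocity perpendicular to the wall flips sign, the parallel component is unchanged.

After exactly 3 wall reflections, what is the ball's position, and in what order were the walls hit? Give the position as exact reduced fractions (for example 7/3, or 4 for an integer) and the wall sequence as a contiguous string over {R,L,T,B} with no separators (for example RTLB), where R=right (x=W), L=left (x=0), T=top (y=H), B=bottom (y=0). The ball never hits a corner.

Final position: (0,7)
Wall sequence: RTL

1. t=1 → R at (12,3); v=(-1,1)
2. t=8 → T at (4,11); v=(-1,-1)
3. t=4 → L at (0,7); v=(1,-1)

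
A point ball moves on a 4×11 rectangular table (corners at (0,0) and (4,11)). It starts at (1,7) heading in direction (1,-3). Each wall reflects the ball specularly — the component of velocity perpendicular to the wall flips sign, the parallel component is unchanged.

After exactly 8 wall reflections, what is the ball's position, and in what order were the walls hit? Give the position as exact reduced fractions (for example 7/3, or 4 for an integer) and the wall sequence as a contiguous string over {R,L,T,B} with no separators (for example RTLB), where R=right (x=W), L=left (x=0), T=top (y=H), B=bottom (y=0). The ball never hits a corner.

Final position: (0,6)
Wall sequence: BRTLBRTL

1. t=7/3 → B at (10/3,0); v=(1,3)
2. t=2/3 → R at (4,2); v=(-1,3)
3. t=3 → T at (1,11); v=(-1,-3)
4. t=1 → L at (0,8); v=(1,-3)
5. t=8/3 → B at (8/3,0); v=(1,3)
6. t=4/3 → R at (4,4); v=(-1,3)
7. t=7/3 → T at (5/3,11); v=(-1,-3)
8. t=5/3 → L at (0,6); v=(1,-3)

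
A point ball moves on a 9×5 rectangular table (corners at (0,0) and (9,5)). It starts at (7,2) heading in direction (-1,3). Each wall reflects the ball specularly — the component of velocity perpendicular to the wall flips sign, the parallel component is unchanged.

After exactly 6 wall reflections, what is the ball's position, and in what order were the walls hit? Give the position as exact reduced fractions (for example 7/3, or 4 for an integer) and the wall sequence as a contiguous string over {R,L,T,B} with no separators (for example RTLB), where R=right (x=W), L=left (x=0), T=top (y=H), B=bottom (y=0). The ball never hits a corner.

1. t=1 → T at (6,5); v=(-1,-3)
2. t=5/3 → B at (13/3,0); v=(-1,3)
3. t=5/3 → T at (8/3,5); v=(-1,-3)
4. t=5/3 → B at (1,0); v=(-1,3)
5. t=1 → L at (0,3); v=(1,3)
6. t=2/3 → T at (2/3,5); v=(1,-3)

Final position: (2/3,5)
Wall sequence: TBTBLT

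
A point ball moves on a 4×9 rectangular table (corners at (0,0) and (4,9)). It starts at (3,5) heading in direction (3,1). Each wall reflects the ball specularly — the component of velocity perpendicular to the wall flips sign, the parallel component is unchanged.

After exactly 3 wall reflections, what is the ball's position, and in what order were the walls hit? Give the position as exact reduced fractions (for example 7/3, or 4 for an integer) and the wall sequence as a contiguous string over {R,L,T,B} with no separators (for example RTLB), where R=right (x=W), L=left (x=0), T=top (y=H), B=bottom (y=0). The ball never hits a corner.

Final position: (4,8)
Wall sequence: RLR

1. t=1/3 → R at (4,16/3); v=(-3,1)
2. t=4/3 → L at (0,20/3); v=(3,1)
3. t=4/3 → R at (4,8); v=(-3,1)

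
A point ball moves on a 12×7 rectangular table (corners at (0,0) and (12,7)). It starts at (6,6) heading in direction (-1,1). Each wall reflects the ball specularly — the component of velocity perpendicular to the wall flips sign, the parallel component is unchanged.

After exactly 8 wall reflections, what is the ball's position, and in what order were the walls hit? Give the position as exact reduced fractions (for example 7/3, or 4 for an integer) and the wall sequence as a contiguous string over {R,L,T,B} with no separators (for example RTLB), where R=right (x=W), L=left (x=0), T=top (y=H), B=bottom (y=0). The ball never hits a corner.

Final position: (0,6)
Wall sequence: TLBTRBTL

1. t=1 → T at (5,7); v=(-1,-1)
2. t=5 → L at (0,2); v=(1,-1)
3. t=2 → B at (2,0); v=(1,1)
4. t=7 → T at (9,7); v=(1,-1)
5. t=3 → R at (12,4); v=(-1,-1)
6. t=4 → B at (8,0); v=(-1,1)
7. t=7 → T at (1,7); v=(-1,-1)
8. t=1 → L at (0,6); v=(1,-1)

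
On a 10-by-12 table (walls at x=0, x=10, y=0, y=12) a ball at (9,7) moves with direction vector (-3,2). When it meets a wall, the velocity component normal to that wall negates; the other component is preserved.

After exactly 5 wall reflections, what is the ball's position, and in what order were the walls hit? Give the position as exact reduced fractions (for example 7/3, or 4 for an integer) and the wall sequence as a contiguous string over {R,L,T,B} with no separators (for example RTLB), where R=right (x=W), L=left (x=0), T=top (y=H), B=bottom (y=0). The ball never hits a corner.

1. t=5/2 → T at (3/2,12); v=(-3,-2)
2. t=1/2 → L at (0,11); v=(3,-2)
3. t=10/3 → R at (10,13/3); v=(-3,-2)
4. t=13/6 → B at (7/2,0); v=(-3,2)
5. t=7/6 → L at (0,7/3); v=(3,2)

Final position: (0,7/3)
Wall sequence: TLRBL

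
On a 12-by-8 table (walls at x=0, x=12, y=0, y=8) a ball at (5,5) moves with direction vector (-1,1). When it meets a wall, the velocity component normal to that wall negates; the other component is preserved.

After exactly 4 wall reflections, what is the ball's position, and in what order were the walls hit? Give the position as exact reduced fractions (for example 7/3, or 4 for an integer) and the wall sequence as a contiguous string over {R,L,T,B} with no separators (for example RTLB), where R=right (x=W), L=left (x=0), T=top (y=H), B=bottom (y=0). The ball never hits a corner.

Final position: (12,6)
Wall sequence: TLBR

1. t=3 → T at (2,8); v=(-1,-1)
2. t=2 → L at (0,6); v=(1,-1)
3. t=6 → B at (6,0); v=(1,1)
4. t=6 → R at (12,6); v=(-1,1)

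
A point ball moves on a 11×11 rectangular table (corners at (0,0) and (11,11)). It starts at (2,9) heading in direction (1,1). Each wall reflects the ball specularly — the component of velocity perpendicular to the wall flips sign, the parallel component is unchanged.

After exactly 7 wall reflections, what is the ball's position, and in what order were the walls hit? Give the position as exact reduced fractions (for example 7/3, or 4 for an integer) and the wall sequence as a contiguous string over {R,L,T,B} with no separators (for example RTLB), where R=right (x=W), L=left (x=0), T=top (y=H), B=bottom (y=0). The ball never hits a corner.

1. t=2 → T at (4,11); v=(1,-1)
2. t=7 → R at (11,4); v=(-1,-1)
3. t=4 → B at (7,0); v=(-1,1)
4. t=7 → L at (0,7); v=(1,1)
5. t=4 → T at (4,11); v=(1,-1)
6. t=7 → R at (11,4); v=(-1,-1)
7. t=4 → B at (7,0); v=(-1,1)

Final position: (7,0)
Wall sequence: TRBLTRB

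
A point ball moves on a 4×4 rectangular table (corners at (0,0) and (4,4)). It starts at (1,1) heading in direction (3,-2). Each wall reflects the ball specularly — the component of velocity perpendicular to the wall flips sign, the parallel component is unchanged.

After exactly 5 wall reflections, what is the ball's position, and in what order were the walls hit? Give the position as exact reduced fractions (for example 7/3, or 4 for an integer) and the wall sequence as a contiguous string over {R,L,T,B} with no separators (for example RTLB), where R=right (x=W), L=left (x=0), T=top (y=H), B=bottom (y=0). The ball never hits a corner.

Final position: (4,5/3)
Wall sequence: BRLTR

1. t=1/2 → B at (5/2,0); v=(3,2)
2. t=1/2 → R at (4,1); v=(-3,2)
3. t=4/3 → L at (0,11/3); v=(3,2)
4. t=1/6 → T at (1/2,4); v=(3,-2)
5. t=7/6 → R at (4,5/3); v=(-3,-2)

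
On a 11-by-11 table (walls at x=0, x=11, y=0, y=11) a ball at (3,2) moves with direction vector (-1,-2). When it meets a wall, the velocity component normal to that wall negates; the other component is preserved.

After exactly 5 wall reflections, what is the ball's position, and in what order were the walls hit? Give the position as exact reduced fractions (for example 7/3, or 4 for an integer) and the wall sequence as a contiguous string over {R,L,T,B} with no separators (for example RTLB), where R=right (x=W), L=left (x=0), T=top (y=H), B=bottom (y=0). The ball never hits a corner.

Final position: (11,4)
Wall sequence: BLTBR

1. t=1 → B at (2,0); v=(-1,2)
2. t=2 → L at (0,4); v=(1,2)
3. t=7/2 → T at (7/2,11); v=(1,-2)
4. t=11/2 → B at (9,0); v=(1,2)
5. t=2 → R at (11,4); v=(-1,2)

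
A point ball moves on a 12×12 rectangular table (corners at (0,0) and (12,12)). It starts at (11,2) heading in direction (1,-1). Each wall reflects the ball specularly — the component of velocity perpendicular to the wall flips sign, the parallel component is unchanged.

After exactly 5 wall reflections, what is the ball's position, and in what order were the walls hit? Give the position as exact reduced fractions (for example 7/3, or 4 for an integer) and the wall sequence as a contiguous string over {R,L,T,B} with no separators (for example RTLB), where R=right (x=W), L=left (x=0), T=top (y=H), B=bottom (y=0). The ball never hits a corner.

1. t=1 → R at (12,1); v=(-1,-1)
2. t=1 → B at (11,0); v=(-1,1)
3. t=11 → L at (0,11); v=(1,1)
4. t=1 → T at (1,12); v=(1,-1)
5. t=11 → R at (12,1); v=(-1,-1)

Final position: (12,1)
Wall sequence: RBLTR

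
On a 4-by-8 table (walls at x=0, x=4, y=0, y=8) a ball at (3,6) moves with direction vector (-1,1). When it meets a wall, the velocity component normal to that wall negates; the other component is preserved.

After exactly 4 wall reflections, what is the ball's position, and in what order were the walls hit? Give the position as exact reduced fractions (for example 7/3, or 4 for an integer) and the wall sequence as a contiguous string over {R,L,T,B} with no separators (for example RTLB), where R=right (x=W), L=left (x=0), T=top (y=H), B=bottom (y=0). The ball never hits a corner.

Final position: (1,0)
Wall sequence: TLRB

1. t=2 → T at (1,8); v=(-1,-1)
2. t=1 → L at (0,7); v=(1,-1)
3. t=4 → R at (4,3); v=(-1,-1)
4. t=3 → B at (1,0); v=(-1,1)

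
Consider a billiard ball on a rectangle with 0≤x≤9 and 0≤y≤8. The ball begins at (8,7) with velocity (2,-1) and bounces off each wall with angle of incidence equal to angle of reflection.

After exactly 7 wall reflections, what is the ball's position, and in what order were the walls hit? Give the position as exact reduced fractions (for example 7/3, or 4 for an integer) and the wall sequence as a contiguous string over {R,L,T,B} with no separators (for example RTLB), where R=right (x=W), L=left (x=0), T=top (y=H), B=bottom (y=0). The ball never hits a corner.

Final position: (9,9/2)
Wall sequence: RLBRLTR

1. t=1/2 → R at (9,13/2); v=(-2,-1)
2. t=9/2 → L at (0,2); v=(2,-1)
3. t=2 → B at (4,0); v=(2,1)
4. t=5/2 → R at (9,5/2); v=(-2,1)
5. t=9/2 → L at (0,7); v=(2,1)
6. t=1 → T at (2,8); v=(2,-1)
7. t=7/2 → R at (9,9/2); v=(-2,-1)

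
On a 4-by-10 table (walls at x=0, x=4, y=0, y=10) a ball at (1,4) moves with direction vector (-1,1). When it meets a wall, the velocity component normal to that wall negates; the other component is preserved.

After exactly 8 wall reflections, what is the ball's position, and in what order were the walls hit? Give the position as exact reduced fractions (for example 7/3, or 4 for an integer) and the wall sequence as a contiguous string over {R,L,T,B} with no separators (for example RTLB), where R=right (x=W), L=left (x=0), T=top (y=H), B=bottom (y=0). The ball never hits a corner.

1. t=1 → L at (0,5); v=(1,1)
2. t=4 → R at (4,9); v=(-1,1)
3. t=1 → T at (3,10); v=(-1,-1)
4. t=3 → L at (0,7); v=(1,-1)
5. t=4 → R at (4,3); v=(-1,-1)
6. t=3 → B at (1,0); v=(-1,1)
7. t=1 → L at (0,1); v=(1,1)
8. t=4 → R at (4,5); v=(-1,1)

Final position: (4,5)
Wall sequence: LRTLRBLR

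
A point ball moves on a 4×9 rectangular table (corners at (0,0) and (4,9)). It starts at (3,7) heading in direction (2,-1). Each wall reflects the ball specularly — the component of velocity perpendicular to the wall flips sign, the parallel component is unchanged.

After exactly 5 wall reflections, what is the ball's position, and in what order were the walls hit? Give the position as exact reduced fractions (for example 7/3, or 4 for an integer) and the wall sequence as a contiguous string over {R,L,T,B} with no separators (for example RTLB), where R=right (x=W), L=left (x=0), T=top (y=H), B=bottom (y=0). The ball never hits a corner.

1. t=1/2 → R at (4,13/2); v=(-2,-1)
2. t=2 → L at (0,9/2); v=(2,-1)
3. t=2 → R at (4,5/2); v=(-2,-1)
4. t=2 → L at (0,1/2); v=(2,-1)
5. t=1/2 → B at (1,0); v=(2,1)

Final position: (1,0)
Wall sequence: RLRLB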